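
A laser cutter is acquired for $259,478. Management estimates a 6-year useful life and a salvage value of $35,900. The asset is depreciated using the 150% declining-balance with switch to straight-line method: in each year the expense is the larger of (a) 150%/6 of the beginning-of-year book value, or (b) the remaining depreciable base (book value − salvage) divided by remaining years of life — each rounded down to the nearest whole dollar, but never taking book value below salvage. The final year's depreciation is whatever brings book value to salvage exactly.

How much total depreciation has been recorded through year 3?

Depreciable base = $259,478 − $35,900 = $223,578.
Year 1: DB = ⌊$259,478 × 150%/6⌋ = $64,869; SL = ⌊$223,578/6⌋ = $37,263 → take DB $64,869. Book value $194,609.
Year 2: DB = ⌊$194,609 × 150%/6⌋ = $48,652; SL = ⌊$158,709/5⌋ = $31,741 → take DB $48,652. Book value $145,957.
Year 3: DB = ⌊$145,957 × 150%/6⌋ = $36,489; SL = ⌊$110,057/4⌋ = $27,514 → take DB $36,489. Book value $109,468.
Accumulated through year 3 = $259,478 − $109,468 = $150,010.

$150,010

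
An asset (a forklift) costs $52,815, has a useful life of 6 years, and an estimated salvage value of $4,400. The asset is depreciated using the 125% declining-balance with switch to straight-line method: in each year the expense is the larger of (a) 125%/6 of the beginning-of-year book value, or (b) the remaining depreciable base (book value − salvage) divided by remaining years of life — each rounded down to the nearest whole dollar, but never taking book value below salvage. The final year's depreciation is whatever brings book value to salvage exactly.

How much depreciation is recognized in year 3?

Depreciable base = $52,815 − $4,400 = $48,415.
Year 1: DB = ⌊$52,815 × 125%/6⌋ = $11,003; SL = ⌊$48,415/6⌋ = $8,069 → take DB $11,003. Book value $41,812.
Year 2: DB = ⌊$41,812 × 125%/6⌋ = $8,710; SL = ⌊$37,412/5⌋ = $7,482 → take DB $8,710. Book value $33,102.
Year 3: DB = ⌊$33,102 × 125%/6⌋ = $6,896; SL = ⌊$28,702/4⌋ = $7,175 → take SL $7,175. Book value $25,927.

$7,175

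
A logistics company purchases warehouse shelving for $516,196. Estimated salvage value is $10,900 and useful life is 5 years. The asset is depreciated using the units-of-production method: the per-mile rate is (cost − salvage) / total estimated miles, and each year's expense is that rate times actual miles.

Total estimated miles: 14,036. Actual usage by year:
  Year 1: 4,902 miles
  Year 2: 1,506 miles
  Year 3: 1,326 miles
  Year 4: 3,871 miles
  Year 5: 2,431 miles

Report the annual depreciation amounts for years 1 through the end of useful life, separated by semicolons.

$176,472; $54,216; $47,736; $139,356; $87,516

Depreciable base = $516,196 − $10,900 = $505,296.
Rate = $505,296 / 14,036 miles = $36 per mile.
Year 1: 4,902 × $36 = $176,472. Book value $339,724.
Year 2: 1,506 × $36 = $54,216. Book value $285,508.
Year 3: 1,326 × $36 = $47,736. Book value $237,772.
Year 4: 3,871 × $36 = $139,356. Book value $98,416.
Year 5: 2,431 × $36 = $87,516. Book value $10,900.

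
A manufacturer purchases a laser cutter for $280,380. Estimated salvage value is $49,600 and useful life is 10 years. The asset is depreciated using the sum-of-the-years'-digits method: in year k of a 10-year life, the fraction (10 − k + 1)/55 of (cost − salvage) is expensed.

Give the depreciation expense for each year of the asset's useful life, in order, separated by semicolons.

$41,960; $37,764; $33,568; $29,372; $25,176; $20,980; $16,784; $12,588; $8,392; $4,196

Depreciable base = $280,380 − $49,600 = $230,780.
Sum of the years' digits = 10+9+8+7+6+5+4+3+2+1 = 55.
Year 1: $230,780 × 10/55 = $41,960. Book value $238,420.
Year 2: $230,780 × 9/55 = $37,764. Book value $200,656.
Year 3: $230,780 × 8/55 = $33,568. Book value $167,088.
Year 4: $230,780 × 7/55 = $29,372. Book value $137,716.
Year 5: $230,780 × 6/55 = $25,176. Book value $112,540.
Year 6: $230,780 × 5/55 = $20,980. Book value $91,560.
Year 7: $230,780 × 4/55 = $16,784. Book value $74,776.
Year 8: $230,780 × 3/55 = $12,588. Book value $62,188.
Year 9: $230,780 × 2/55 = $8,392. Book value $53,796.
Year 10: $230,780 × 1/55 = $4,196. Book value $49,600.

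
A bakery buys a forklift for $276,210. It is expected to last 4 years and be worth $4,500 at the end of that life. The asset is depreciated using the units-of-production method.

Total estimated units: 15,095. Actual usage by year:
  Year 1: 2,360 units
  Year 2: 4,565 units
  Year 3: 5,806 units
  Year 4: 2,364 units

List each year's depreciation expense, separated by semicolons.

$42,480; $82,170; $104,508; $42,552

Depreciable base = $276,210 − $4,500 = $271,710.
Rate = $271,710 / 15,095 units = $18 per unit.
Year 1: 2,360 × $18 = $42,480. Book value $233,730.
Year 2: 4,565 × $18 = $82,170. Book value $151,560.
Year 3: 5,806 × $18 = $104,508. Book value $47,052.
Year 4: 2,364 × $18 = $42,552. Book value $4,500.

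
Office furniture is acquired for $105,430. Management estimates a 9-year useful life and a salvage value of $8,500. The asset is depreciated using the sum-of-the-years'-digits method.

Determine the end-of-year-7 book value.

$14,962

Depreciable base = $105,430 − $8,500 = $96,930.
Sum of the years' digits = 9+8+7+6+5+4+3+2+1 = 45.
Year 1: $96,930 × 9/45 = $19,386. Book value $86,044.
Year 2: $96,930 × 8/45 = $17,232. Book value $68,812.
Year 3: $96,930 × 7/45 = $15,078. Book value $53,734.
Year 4: $96,930 × 6/45 = $12,924. Book value $40,810.
Year 5: $96,930 × 5/45 = $10,770. Book value $30,040.
Year 6: $96,930 × 4/45 = $8,616. Book value $21,424.
Year 7: $96,930 × 3/45 = $6,462. Book value $14,962.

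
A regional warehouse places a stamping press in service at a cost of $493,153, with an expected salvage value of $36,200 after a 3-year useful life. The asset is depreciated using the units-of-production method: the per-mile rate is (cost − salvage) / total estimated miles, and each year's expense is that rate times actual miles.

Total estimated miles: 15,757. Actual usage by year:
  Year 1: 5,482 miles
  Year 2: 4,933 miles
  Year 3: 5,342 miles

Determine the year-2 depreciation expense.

$143,057

Depreciable base = $493,153 − $36,200 = $456,953.
Rate = $456,953 / 15,757 miles = $29 per mile.
Year 1: 5,482 × $29 = $158,978. Book value $334,175.
Year 2: 4,933 × $29 = $143,057. Book value $191,118.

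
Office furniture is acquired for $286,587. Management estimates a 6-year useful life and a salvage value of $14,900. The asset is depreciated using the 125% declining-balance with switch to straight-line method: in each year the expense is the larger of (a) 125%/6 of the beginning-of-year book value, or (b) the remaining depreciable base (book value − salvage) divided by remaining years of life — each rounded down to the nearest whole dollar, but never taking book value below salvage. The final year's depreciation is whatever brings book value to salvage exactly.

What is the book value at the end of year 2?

Depreciable base = $286,587 − $14,900 = $271,687.
Year 1: DB = ⌊$286,587 × 125%/6⌋ = $59,705; SL = ⌊$271,687/6⌋ = $45,281 → take DB $59,705. Book value $226,882.
Year 2: DB = ⌊$226,882 × 125%/6⌋ = $47,267; SL = ⌊$211,982/5⌋ = $42,396 → take DB $47,267. Book value $179,615.

$179,615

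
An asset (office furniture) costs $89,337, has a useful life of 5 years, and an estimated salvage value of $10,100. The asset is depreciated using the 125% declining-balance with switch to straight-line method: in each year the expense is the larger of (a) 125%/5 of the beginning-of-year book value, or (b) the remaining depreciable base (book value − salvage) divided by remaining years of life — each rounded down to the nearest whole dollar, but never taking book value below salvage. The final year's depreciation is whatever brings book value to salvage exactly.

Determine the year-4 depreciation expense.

Depreciable base = $89,337 − $10,100 = $79,237.
Year 1: DB = ⌊$89,337 × 125%/5⌋ = $22,334; SL = ⌊$79,237/5⌋ = $15,847 → take DB $22,334. Book value $67,003.
Year 2: DB = ⌊$67,003 × 125%/5⌋ = $16,750; SL = ⌊$56,903/4⌋ = $14,225 → take DB $16,750. Book value $50,253.
Year 3: DB = ⌊$50,253 × 125%/5⌋ = $12,563; SL = ⌊$40,153/3⌋ = $13,384 → take SL $13,384. Book value $36,869.
Year 4: DB = ⌊$36,869 × 125%/5⌋ = $9,217; SL = ⌊$26,769/2⌋ = $13,384 → take SL $13,384. Book value $23,485.

$13,384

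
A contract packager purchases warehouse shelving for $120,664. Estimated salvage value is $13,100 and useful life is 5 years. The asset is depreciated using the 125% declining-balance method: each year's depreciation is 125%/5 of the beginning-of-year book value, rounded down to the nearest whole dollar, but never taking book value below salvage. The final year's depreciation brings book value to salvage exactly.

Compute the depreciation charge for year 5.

$25,080

Depreciable base = $120,664 − $13,100 = $107,564.
Year 1: ⌊$120,664 × 125%/5⌋ = $30,166. Book value $90,498.
Year 2: ⌊$90,498 × 125%/5⌋ = $22,624. Book value $67,874.
Year 3: ⌊$67,874 × 125%/5⌋ = $16,968. Book value $50,906.
Year 4: ⌊$50,906 × 125%/5⌋ = $12,726. Book value $38,180.
Year 5 (final): $38,180 − $13,100 = $25,080. Book value $13,100.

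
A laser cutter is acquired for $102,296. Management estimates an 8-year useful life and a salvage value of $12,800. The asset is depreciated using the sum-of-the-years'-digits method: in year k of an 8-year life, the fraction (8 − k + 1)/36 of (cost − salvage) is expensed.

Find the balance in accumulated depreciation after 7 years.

Depreciable base = $102,296 − $12,800 = $89,496.
Sum of the years' digits = 8+7+6+5+4+3+2+1 = 36.
Year 1: $89,496 × 8/36 = $19,888. Book value $82,408.
Year 2: $89,496 × 7/36 = $17,402. Book value $65,006.
Year 3: $89,496 × 6/36 = $14,916. Book value $50,090.
Year 4: $89,496 × 5/36 = $12,430. Book value $37,660.
Year 5: $89,496 × 4/36 = $9,944. Book value $27,716.
Year 6: $89,496 × 3/36 = $7,458. Book value $20,258.
Year 7: $89,496 × 2/36 = $4,972. Book value $15,286.
Accumulated through year 7 = $102,296 − $15,286 = $87,010.

$87,010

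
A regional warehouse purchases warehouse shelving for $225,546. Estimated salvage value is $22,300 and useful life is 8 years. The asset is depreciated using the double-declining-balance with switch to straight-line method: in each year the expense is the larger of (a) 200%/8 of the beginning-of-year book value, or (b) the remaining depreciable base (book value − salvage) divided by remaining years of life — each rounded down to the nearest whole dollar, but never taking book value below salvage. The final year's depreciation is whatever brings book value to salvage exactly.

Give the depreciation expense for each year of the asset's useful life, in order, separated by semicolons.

$56,386; $42,290; $31,717; $23,788; $17,841; $13,381; $10,035; $7,808

Depreciable base = $225,546 − $22,300 = $203,246.
Year 1: DB = ⌊$225,546 × 200%/8⌋ = $56,386; SL = ⌊$203,246/8⌋ = $25,405 → take DB $56,386. Book value $169,160.
Year 2: DB = ⌊$169,160 × 200%/8⌋ = $42,290; SL = ⌊$146,860/7⌋ = $20,980 → take DB $42,290. Book value $126,870.
Year 3: DB = ⌊$126,870 × 200%/8⌋ = $31,717; SL = ⌊$104,570/6⌋ = $17,428 → take DB $31,717. Book value $95,153.
Year 4: DB = ⌊$95,153 × 200%/8⌋ = $23,788; SL = ⌊$72,853/5⌋ = $14,570 → take DB $23,788. Book value $71,365.
Year 5: DB = ⌊$71,365 × 200%/8⌋ = $17,841; SL = ⌊$49,065/4⌋ = $12,266 → take DB $17,841. Book value $53,524.
Year 6: DB = ⌊$53,524 × 200%/8⌋ = $13,381; SL = ⌊$31,224/3⌋ = $10,408 → take DB $13,381. Book value $40,143.
Year 7: DB = ⌊$40,143 × 200%/8⌋ = $10,035; SL = ⌊$17,843/2⌋ = $8,921 → take DB $10,035. Book value $30,108.
Year 8 (final): $30,108 − $22,300 = $7,808. Book value $22,300.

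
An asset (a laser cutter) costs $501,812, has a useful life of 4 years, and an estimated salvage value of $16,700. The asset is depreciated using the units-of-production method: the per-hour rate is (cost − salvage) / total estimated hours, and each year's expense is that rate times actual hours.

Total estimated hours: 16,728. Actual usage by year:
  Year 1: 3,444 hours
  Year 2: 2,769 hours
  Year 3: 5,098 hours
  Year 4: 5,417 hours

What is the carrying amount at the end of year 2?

$321,635

Depreciable base = $501,812 − $16,700 = $485,112.
Rate = $485,112 / 16,728 hours = $29 per hour.
Year 1: 3,444 × $29 = $99,876. Book value $401,936.
Year 2: 2,769 × $29 = $80,301. Book value $321,635.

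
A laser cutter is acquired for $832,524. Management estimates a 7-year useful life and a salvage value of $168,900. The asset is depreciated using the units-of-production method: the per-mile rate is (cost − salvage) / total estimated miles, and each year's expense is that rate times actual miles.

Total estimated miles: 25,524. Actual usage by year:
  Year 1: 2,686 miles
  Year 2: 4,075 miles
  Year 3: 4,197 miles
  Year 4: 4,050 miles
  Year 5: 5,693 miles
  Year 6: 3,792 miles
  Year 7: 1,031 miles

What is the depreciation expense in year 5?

Depreciable base = $832,524 − $168,900 = $663,624.
Rate = $663,624 / 25,524 miles = $26 per mile.
Year 1: 2,686 × $26 = $69,836. Book value $762,688.
Year 2: 4,075 × $26 = $105,950. Book value $656,738.
Year 3: 4,197 × $26 = $109,122. Book value $547,616.
Year 4: 4,050 × $26 = $105,300. Book value $442,316.
Year 5: 5,693 × $26 = $148,018. Book value $294,298.

$148,018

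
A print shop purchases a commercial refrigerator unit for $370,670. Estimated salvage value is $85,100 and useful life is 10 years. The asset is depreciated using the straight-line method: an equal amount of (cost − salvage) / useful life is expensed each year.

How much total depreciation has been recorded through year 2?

$57,114

Depreciable base = $370,670 − $85,100 = $285,570.
Annual expense = $285,570 / 10 = $28,557.
End of year 1: book value $342,113.
End of year 2: book value $313,556.
Accumulated through year 2 = $370,670 − $313,556 = $57,114.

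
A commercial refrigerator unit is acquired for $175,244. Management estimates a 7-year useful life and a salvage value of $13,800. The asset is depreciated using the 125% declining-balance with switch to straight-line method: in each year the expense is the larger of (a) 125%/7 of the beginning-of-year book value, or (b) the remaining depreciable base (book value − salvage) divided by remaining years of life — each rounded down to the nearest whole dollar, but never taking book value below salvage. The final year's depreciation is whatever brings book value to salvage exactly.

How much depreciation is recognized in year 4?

Depreciable base = $175,244 − $13,800 = $161,444.
Year 1: DB = ⌊$175,244 × 125%/7⌋ = $31,293; SL = ⌊$161,444/7⌋ = $23,063 → take DB $31,293. Book value $143,951.
Year 2: DB = ⌊$143,951 × 125%/7⌋ = $25,705; SL = ⌊$130,151/6⌋ = $21,691 → take DB $25,705. Book value $118,246.
Year 3: DB = ⌊$118,246 × 125%/7⌋ = $21,115; SL = ⌊$104,446/5⌋ = $20,889 → take DB $21,115. Book value $97,131.
Year 4: DB = ⌊$97,131 × 125%/7⌋ = $17,344; SL = ⌊$83,331/4⌋ = $20,832 → take SL $20,832. Book value $76,299.

$20,832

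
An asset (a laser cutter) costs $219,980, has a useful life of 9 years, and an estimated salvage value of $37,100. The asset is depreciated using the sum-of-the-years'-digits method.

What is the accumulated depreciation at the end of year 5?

Depreciable base = $219,980 − $37,100 = $182,880.
Sum of the years' digits = 9+8+7+6+5+4+3+2+1 = 45.
Year 1: $182,880 × 9/45 = $36,576. Book value $183,404.
Year 2: $182,880 × 8/45 = $32,512. Book value $150,892.
Year 3: $182,880 × 7/45 = $28,448. Book value $122,444.
Year 4: $182,880 × 6/45 = $24,384. Book value $98,060.
Year 5: $182,880 × 5/45 = $20,320. Book value $77,740.
Accumulated through year 5 = $219,980 − $77,740 = $142,240.

$142,240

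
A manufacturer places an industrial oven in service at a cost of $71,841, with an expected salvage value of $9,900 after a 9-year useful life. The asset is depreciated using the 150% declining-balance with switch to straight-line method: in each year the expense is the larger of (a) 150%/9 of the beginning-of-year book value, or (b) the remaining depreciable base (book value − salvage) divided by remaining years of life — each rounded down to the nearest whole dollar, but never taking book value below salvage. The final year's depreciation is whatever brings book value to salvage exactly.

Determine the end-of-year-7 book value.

Depreciable base = $71,841 − $9,900 = $61,941.
Year 1: DB = ⌊$71,841 × 150%/9⌋ = $11,973; SL = ⌊$61,941/9⌋ = $6,882 → take DB $11,973. Book value $59,868.
Year 2: DB = ⌊$59,868 × 150%/9⌋ = $9,978; SL = ⌊$49,968/8⌋ = $6,246 → take DB $9,978. Book value $49,890.
Year 3: DB = ⌊$49,890 × 150%/9⌋ = $8,315; SL = ⌊$39,990/7⌋ = $5,712 → take DB $8,315. Book value $41,575.
Year 4: DB = ⌊$41,575 × 150%/9⌋ = $6,929; SL = ⌊$31,675/6⌋ = $5,279 → take DB $6,929. Book value $34,646.
Year 5: DB = ⌊$34,646 × 150%/9⌋ = $5,774; SL = ⌊$24,746/5⌋ = $4,949 → take DB $5,774. Book value $28,872.
Year 6: DB = ⌊$28,872 × 150%/9⌋ = $4,812; SL = ⌊$18,972/4⌋ = $4,743 → take DB $4,812. Book value $24,060.
Year 7: DB = ⌊$24,060 × 150%/9⌋ = $4,010; SL = ⌊$14,160/3⌋ = $4,720 → take SL $4,720. Book value $19,340.

$19,340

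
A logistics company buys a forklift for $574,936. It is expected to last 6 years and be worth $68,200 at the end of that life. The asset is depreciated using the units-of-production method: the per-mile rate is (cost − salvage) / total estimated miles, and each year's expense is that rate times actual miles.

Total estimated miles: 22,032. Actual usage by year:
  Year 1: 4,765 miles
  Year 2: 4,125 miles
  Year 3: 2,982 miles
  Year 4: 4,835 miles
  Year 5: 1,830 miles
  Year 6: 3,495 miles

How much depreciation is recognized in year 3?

Depreciable base = $574,936 − $68,200 = $506,736.
Rate = $506,736 / 22,032 miles = $23 per mile.
Year 1: 4,765 × $23 = $109,595. Book value $465,341.
Year 2: 4,125 × $23 = $94,875. Book value $370,466.
Year 3: 2,982 × $23 = $68,586. Book value $301,880.

$68,586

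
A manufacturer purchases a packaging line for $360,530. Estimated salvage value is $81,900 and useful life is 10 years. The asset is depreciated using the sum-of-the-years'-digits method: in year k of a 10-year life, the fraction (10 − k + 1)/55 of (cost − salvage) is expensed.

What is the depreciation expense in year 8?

$15,198

Depreciable base = $360,530 − $81,900 = $278,630.
Sum of the years' digits = 10+9+8+7+6+5+4+3+2+1 = 55.
Year 1: $278,630 × 10/55 = $50,660. Book value $309,870.
Year 2: $278,630 × 9/55 = $45,594. Book value $264,276.
Year 3: $278,630 × 8/55 = $40,528. Book value $223,748.
Year 4: $278,630 × 7/55 = $35,462. Book value $188,286.
Year 5: $278,630 × 6/55 = $30,396. Book value $157,890.
Year 6: $278,630 × 5/55 = $25,330. Book value $132,560.
Year 7: $278,630 × 4/55 = $20,264. Book value $112,296.
Year 8: $278,630 × 3/55 = $15,198. Book value $97,098.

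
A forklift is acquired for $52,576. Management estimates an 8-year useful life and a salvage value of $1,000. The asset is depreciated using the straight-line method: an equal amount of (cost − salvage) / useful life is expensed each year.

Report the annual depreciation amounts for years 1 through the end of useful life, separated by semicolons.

$6,447; $6,447; $6,447; $6,447; $6,447; $6,447; $6,447; $6,447

Depreciable base = $52,576 − $1,000 = $51,576.
Annual expense = $51,576 / 8 = $6,447.
End of year 1: book value $46,129.
End of year 2: book value $39,682.
End of year 3: book value $33,235.
End of year 4: book value $26,788.
End of year 5: book value $20,341.
End of year 6: book value $13,894.
End of year 7: book value $7,447.
End of year 8: book value $1,000.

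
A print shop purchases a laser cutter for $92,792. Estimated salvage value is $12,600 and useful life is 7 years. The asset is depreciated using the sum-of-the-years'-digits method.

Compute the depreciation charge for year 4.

Depreciable base = $92,792 − $12,600 = $80,192.
Sum of the years' digits = 7+6+5+4+3+2+1 = 28.
Year 1: $80,192 × 7/28 = $20,048. Book value $72,744.
Year 2: $80,192 × 6/28 = $17,184. Book value $55,560.
Year 3: $80,192 × 5/28 = $14,320. Book value $41,240.
Year 4: $80,192 × 4/28 = $11,456. Book value $29,784.

$11,456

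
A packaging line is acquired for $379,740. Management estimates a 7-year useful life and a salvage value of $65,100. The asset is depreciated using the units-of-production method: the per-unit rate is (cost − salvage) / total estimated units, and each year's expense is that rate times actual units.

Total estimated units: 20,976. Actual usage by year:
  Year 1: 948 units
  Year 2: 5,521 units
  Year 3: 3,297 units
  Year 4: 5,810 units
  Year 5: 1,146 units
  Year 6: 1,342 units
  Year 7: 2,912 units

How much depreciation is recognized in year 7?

Depreciable base = $379,740 − $65,100 = $314,640.
Rate = $314,640 / 20,976 units = $15 per unit.
Year 1: 948 × $15 = $14,220. Book value $365,520.
Year 2: 5,521 × $15 = $82,815. Book value $282,705.
Year 3: 3,297 × $15 = $49,455. Book value $233,250.
Year 4: 5,810 × $15 = $87,150. Book value $146,100.
Year 5: 1,146 × $15 = $17,190. Book value $128,910.
Year 6: 1,342 × $15 = $20,130. Book value $108,780.
Year 7: 2,912 × $15 = $43,680. Book value $65,100.

$43,680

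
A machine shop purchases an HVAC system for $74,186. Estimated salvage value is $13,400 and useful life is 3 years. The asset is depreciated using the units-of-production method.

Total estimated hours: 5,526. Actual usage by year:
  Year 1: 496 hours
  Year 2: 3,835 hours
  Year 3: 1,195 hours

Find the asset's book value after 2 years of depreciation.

Depreciable base = $74,186 − $13,400 = $60,786.
Rate = $60,786 / 5,526 hours = $11 per hour.
Year 1: 496 × $11 = $5,456. Book value $68,730.
Year 2: 3,835 × $11 = $42,185. Book value $26,545.

$26,545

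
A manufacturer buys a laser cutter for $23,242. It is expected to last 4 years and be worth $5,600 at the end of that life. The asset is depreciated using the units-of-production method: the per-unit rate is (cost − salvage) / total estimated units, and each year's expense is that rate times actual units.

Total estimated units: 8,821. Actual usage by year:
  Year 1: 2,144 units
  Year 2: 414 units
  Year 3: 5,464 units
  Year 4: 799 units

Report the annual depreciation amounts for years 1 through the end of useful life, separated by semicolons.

Depreciable base = $23,242 − $5,600 = $17,642.
Rate = $17,642 / 8,821 units = $2 per unit.
Year 1: 2,144 × $2 = $4,288. Book value $18,954.
Year 2: 414 × $2 = $828. Book value $18,126.
Year 3: 5,464 × $2 = $10,928. Book value $7,198.
Year 4: 799 × $2 = $1,598. Book value $5,600.

$4,288; $828; $10,928; $1,598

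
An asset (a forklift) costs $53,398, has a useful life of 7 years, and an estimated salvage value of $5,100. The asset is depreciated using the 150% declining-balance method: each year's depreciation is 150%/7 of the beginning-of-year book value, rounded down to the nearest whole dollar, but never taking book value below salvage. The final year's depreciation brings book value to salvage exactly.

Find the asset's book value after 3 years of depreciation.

$25,902

Depreciable base = $53,398 − $5,100 = $48,298.
Year 1: ⌊$53,398 × 150%/7⌋ = $11,442. Book value $41,956.
Year 2: ⌊$41,956 × 150%/7⌋ = $8,990. Book value $32,966.
Year 3: ⌊$32,966 × 150%/7⌋ = $7,064. Book value $25,902.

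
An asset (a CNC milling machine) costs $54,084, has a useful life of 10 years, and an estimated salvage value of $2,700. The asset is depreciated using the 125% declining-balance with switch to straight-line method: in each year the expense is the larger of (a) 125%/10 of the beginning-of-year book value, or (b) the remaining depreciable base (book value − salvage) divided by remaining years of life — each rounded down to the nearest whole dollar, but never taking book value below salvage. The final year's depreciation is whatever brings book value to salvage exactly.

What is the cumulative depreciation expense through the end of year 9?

$46,593

Depreciable base = $54,084 − $2,700 = $51,384.
Year 1: DB = ⌊$54,084 × 125%/10⌋ = $6,760; SL = ⌊$51,384/10⌋ = $5,138 → take DB $6,760. Book value $47,324.
Year 2: DB = ⌊$47,324 × 125%/10⌋ = $5,915; SL = ⌊$44,624/9⌋ = $4,958 → take DB $5,915. Book value $41,409.
Year 3: DB = ⌊$41,409 × 125%/10⌋ = $5,176; SL = ⌊$38,709/8⌋ = $4,838 → take DB $5,176. Book value $36,233.
Year 4: DB = ⌊$36,233 × 125%/10⌋ = $4,529; SL = ⌊$33,533/7⌋ = $4,790 → take SL $4,790. Book value $31,443.
Year 5: DB = ⌊$31,443 × 125%/10⌋ = $3,930; SL = ⌊$28,743/6⌋ = $4,790 → take SL $4,790. Book value $26,653.
Year 6: DB = ⌊$26,653 × 125%/10⌋ = $3,331; SL = ⌊$23,953/5⌋ = $4,790 → take SL $4,790. Book value $21,863.
Year 7: DB = ⌊$21,863 × 125%/10⌋ = $2,732; SL = ⌊$19,163/4⌋ = $4,790 → take SL $4,790. Book value $17,073.
Year 8: DB = ⌊$17,073 × 125%/10⌋ = $2,134; SL = ⌊$14,373/3⌋ = $4,791 → take SL $4,791. Book value $12,282.
Year 9: DB = ⌊$12,282 × 125%/10⌋ = $1,535; SL = ⌊$9,582/2⌋ = $4,791 → take SL $4,791. Book value $7,491.
Accumulated through year 9 = $54,084 − $7,491 = $46,593.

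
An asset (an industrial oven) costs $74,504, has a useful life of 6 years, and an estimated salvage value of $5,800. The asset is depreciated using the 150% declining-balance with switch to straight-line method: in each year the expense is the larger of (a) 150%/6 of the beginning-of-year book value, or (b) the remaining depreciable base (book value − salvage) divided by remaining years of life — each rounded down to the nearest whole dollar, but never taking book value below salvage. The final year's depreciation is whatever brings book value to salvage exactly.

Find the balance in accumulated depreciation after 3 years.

$43,072

Depreciable base = $74,504 − $5,800 = $68,704.
Year 1: DB = ⌊$74,504 × 150%/6⌋ = $18,626; SL = ⌊$68,704/6⌋ = $11,450 → take DB $18,626. Book value $55,878.
Year 2: DB = ⌊$55,878 × 150%/6⌋ = $13,969; SL = ⌊$50,078/5⌋ = $10,015 → take DB $13,969. Book value $41,909.
Year 3: DB = ⌊$41,909 × 150%/6⌋ = $10,477; SL = ⌊$36,109/4⌋ = $9,027 → take DB $10,477. Book value $31,432.
Accumulated through year 3 = $74,504 − $31,432 = $43,072.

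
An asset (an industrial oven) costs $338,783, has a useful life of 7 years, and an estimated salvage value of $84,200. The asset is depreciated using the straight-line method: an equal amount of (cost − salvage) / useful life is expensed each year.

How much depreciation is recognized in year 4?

$36,369

Depreciable base = $338,783 − $84,200 = $254,583.
Annual expense = $254,583 / 7 = $36,369.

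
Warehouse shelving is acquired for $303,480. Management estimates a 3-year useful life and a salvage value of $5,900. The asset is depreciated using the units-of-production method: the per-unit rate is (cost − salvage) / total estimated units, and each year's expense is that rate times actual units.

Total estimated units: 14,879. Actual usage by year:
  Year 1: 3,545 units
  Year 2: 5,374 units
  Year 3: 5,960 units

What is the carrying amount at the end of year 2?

$125,100

Depreciable base = $303,480 − $5,900 = $297,580.
Rate = $297,580 / 14,879 units = $20 per unit.
Year 1: 3,545 × $20 = $70,900. Book value $232,580.
Year 2: 5,374 × $20 = $107,480. Book value $125,100.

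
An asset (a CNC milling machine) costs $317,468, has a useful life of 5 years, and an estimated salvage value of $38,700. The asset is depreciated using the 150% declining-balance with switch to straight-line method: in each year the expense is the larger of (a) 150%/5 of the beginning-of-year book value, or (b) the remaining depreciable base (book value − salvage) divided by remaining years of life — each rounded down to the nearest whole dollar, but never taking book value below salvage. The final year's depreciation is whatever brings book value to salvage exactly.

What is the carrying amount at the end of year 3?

Depreciable base = $317,468 − $38,700 = $278,768.
Year 1: DB = ⌊$317,468 × 150%/5⌋ = $95,240; SL = ⌊$278,768/5⌋ = $55,753 → take DB $95,240. Book value $222,228.
Year 2: DB = ⌊$222,228 × 150%/5⌋ = $66,668; SL = ⌊$183,528/4⌋ = $45,882 → take DB $66,668. Book value $155,560.
Year 3: DB = ⌊$155,560 × 150%/5⌋ = $46,668; SL = ⌊$116,860/3⌋ = $38,953 → take DB $46,668. Book value $108,892.

$108,892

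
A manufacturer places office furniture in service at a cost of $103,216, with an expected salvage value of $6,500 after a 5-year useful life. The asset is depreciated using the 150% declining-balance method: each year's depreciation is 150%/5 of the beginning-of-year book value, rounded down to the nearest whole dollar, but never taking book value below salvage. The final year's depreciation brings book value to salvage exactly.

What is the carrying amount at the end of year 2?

$50,577

Depreciable base = $103,216 − $6,500 = $96,716.
Year 1: ⌊$103,216 × 150%/5⌋ = $30,964. Book value $72,252.
Year 2: ⌊$72,252 × 150%/5⌋ = $21,675. Book value $50,577.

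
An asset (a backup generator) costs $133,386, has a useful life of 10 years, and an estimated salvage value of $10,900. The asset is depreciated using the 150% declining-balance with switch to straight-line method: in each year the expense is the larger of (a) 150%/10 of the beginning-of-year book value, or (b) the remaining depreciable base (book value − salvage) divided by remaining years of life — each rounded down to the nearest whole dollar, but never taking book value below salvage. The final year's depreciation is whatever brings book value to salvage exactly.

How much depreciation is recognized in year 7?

$9,657

Depreciable base = $133,386 − $10,900 = $122,486.
Year 1: DB = ⌊$133,386 × 150%/10⌋ = $20,007; SL = ⌊$122,486/10⌋ = $12,248 → take DB $20,007. Book value $113,379.
Year 2: DB = ⌊$113,379 × 150%/10⌋ = $17,006; SL = ⌊$102,479/9⌋ = $11,386 → take DB $17,006. Book value $96,373.
Year 3: DB = ⌊$96,373 × 150%/10⌋ = $14,455; SL = ⌊$85,473/8⌋ = $10,684 → take DB $14,455. Book value $81,918.
Year 4: DB = ⌊$81,918 × 150%/10⌋ = $12,287; SL = ⌊$71,018/7⌋ = $10,145 → take DB $12,287. Book value $69,631.
Year 5: DB = ⌊$69,631 × 150%/10⌋ = $10,444; SL = ⌊$58,731/6⌋ = $9,788 → take DB $10,444. Book value $59,187.
Year 6: DB = ⌊$59,187 × 150%/10⌋ = $8,878; SL = ⌊$48,287/5⌋ = $9,657 → take SL $9,657. Book value $49,530.
Year 7: DB = ⌊$49,530 × 150%/10⌋ = $7,429; SL = ⌊$38,630/4⌋ = $9,657 → take SL $9,657. Book value $39,873.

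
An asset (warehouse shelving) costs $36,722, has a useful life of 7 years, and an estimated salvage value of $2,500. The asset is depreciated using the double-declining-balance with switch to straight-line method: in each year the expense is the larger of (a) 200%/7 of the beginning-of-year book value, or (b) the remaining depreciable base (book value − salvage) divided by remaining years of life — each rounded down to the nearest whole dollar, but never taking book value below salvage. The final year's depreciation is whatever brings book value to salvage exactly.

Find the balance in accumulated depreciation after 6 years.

$32,057

Depreciable base = $36,722 − $2,500 = $34,222.
Year 1: DB = ⌊$36,722 × 200%/7⌋ = $10,492; SL = ⌊$34,222/7⌋ = $4,888 → take DB $10,492. Book value $26,230.
Year 2: DB = ⌊$26,230 × 200%/7⌋ = $7,494; SL = ⌊$23,730/6⌋ = $3,955 → take DB $7,494. Book value $18,736.
Year 3: DB = ⌊$18,736 × 200%/7⌋ = $5,353; SL = ⌊$16,236/5⌋ = $3,247 → take DB $5,353. Book value $13,383.
Year 4: DB = ⌊$13,383 × 200%/7⌋ = $3,823; SL = ⌊$10,883/4⌋ = $2,720 → take DB $3,823. Book value $9,560.
Year 5: DB = ⌊$9,560 × 200%/7⌋ = $2,731; SL = ⌊$7,060/3⌋ = $2,353 → take DB $2,731. Book value $6,829.
Year 6: DB = ⌊$6,829 × 200%/7⌋ = $1,951; SL = ⌊$4,329/2⌋ = $2,164 → take SL $2,164. Book value $4,665.
Accumulated through year 6 = $36,722 − $4,665 = $32,057.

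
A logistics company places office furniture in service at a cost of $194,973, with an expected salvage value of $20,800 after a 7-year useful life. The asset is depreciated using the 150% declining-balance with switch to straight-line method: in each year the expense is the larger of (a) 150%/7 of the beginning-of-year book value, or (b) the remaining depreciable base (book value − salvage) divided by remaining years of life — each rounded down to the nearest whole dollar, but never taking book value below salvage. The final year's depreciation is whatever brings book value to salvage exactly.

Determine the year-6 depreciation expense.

$17,836

Depreciable base = $194,973 − $20,800 = $174,173.
Year 1: DB = ⌊$194,973 × 150%/7⌋ = $41,779; SL = ⌊$174,173/7⌋ = $24,881 → take DB $41,779. Book value $153,194.
Year 2: DB = ⌊$153,194 × 150%/7⌋ = $32,827; SL = ⌊$132,394/6⌋ = $22,065 → take DB $32,827. Book value $120,367.
Year 3: DB = ⌊$120,367 × 150%/7⌋ = $25,792; SL = ⌊$99,567/5⌋ = $19,913 → take DB $25,792. Book value $94,575.
Year 4: DB = ⌊$94,575 × 150%/7⌋ = $20,266; SL = ⌊$73,775/4⌋ = $18,443 → take DB $20,266. Book value $74,309.
Year 5: DB = ⌊$74,309 × 150%/7⌋ = $15,923; SL = ⌊$53,509/3⌋ = $17,836 → take SL $17,836. Book value $56,473.
Year 6: DB = ⌊$56,473 × 150%/7⌋ = $12,101; SL = ⌊$35,673/2⌋ = $17,836 → take SL $17,836. Book value $38,637.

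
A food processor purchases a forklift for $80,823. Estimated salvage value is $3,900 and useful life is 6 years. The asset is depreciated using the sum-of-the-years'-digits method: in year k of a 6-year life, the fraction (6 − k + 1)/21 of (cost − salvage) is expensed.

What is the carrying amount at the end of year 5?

Depreciable base = $80,823 − $3,900 = $76,923.
Sum of the years' digits = 6+5+4+3+2+1 = 21.
Year 1: $76,923 × 6/21 = $21,978. Book value $58,845.
Year 2: $76,923 × 5/21 = $18,315. Book value $40,530.
Year 3: $76,923 × 4/21 = $14,652. Book value $25,878.
Year 4: $76,923 × 3/21 = $10,989. Book value $14,889.
Year 5: $76,923 × 2/21 = $7,326. Book value $7,563.

$7,563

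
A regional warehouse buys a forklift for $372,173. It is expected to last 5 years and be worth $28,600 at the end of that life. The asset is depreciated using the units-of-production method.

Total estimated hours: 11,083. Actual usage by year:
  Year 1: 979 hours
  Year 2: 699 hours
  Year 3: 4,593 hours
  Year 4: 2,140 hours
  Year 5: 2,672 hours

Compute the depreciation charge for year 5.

$82,832

Depreciable base = $372,173 − $28,600 = $343,573.
Rate = $343,573 / 11,083 hours = $31 per hour.
Year 1: 979 × $31 = $30,349. Book value $341,824.
Year 2: 699 × $31 = $21,669. Book value $320,155.
Year 3: 4,593 × $31 = $142,383. Book value $177,772.
Year 4: 2,140 × $31 = $66,340. Book value $111,432.
Year 5: 2,672 × $31 = $82,832. Book value $28,600.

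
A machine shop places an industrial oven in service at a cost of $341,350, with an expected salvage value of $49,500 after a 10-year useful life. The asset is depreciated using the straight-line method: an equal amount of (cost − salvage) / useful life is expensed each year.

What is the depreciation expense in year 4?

$29,185

Depreciable base = $341,350 − $49,500 = $291,850.
Annual expense = $291,850 / 10 = $29,185.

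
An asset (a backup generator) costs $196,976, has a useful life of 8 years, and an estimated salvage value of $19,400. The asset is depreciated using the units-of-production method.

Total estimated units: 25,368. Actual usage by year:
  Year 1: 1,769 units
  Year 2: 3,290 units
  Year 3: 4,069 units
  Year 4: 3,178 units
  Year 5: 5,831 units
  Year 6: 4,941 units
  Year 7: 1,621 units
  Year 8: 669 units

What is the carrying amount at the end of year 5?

$70,017

Depreciable base = $196,976 − $19,400 = $177,576.
Rate = $177,576 / 25,368 units = $7 per unit.
Year 1: 1,769 × $7 = $12,383. Book value $184,593.
Year 2: 3,290 × $7 = $23,030. Book value $161,563.
Year 3: 4,069 × $7 = $28,483. Book value $133,080.
Year 4: 3,178 × $7 = $22,246. Book value $110,834.
Year 5: 5,831 × $7 = $40,817. Book value $70,017.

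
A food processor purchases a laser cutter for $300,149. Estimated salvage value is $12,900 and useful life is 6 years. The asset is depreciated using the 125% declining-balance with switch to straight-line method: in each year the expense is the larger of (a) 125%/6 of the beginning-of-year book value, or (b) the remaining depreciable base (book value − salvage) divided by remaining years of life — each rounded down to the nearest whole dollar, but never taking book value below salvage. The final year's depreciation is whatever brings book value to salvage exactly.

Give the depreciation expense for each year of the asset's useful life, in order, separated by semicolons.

Depreciable base = $300,149 − $12,900 = $287,249.
Year 1: DB = ⌊$300,149 × 125%/6⌋ = $62,531; SL = ⌊$287,249/6⌋ = $47,874 → take DB $62,531. Book value $237,618.
Year 2: DB = ⌊$237,618 × 125%/6⌋ = $49,503; SL = ⌊$224,718/5⌋ = $44,943 → take DB $49,503. Book value $188,115.
Year 3: DB = ⌊$188,115 × 125%/6⌋ = $39,190; SL = ⌊$175,215/4⌋ = $43,803 → take SL $43,803. Book value $144,312.
Year 4: DB = ⌊$144,312 × 125%/6⌋ = $30,065; SL = ⌊$131,412/3⌋ = $43,804 → take SL $43,804. Book value $100,508.
Year 5: DB = ⌊$100,508 × 125%/6⌋ = $20,939; SL = ⌊$87,608/2⌋ = $43,804 → take SL $43,804. Book value $56,704.
Year 6 (final): $56,704 − $12,900 = $43,804. Book value $12,900.

$62,531; $49,503; $43,803; $43,804; $43,804; $43,804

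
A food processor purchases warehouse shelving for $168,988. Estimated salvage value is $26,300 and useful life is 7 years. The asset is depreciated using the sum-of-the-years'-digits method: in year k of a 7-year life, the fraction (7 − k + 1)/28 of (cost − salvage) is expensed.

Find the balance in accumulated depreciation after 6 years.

$137,592

Depreciable base = $168,988 − $26,300 = $142,688.
Sum of the years' digits = 7+6+5+4+3+2+1 = 28.
Year 1: $142,688 × 7/28 = $35,672. Book value $133,316.
Year 2: $142,688 × 6/28 = $30,576. Book value $102,740.
Year 3: $142,688 × 5/28 = $25,480. Book value $77,260.
Year 4: $142,688 × 4/28 = $20,384. Book value $56,876.
Year 5: $142,688 × 3/28 = $15,288. Book value $41,588.
Year 6: $142,688 × 2/28 = $10,192. Book value $31,396.
Accumulated through year 6 = $168,988 − $31,396 = $137,592.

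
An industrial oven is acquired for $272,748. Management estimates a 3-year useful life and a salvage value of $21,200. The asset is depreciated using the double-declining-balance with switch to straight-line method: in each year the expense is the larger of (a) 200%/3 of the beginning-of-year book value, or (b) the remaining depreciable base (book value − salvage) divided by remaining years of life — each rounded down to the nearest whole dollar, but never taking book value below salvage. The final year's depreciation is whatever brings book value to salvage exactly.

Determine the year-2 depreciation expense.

$60,610

Depreciable base = $272,748 − $21,200 = $251,548.
Year 1: DB = ⌊$272,748 × 200%/3⌋ = $181,832; SL = ⌊$251,548/3⌋ = $83,849 → take DB $181,832. Book value $90,916.
Year 2: DB = ⌊$90,916 × 200%/3⌋ = $60,610; SL = ⌊$69,716/2⌋ = $34,858 → take DB $60,610. Book value $30,306.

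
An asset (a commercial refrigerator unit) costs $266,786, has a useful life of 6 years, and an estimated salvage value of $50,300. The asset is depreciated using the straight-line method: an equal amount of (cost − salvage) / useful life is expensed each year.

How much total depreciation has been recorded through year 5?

Depreciable base = $266,786 − $50,300 = $216,486.
Annual expense = $216,486 / 6 = $36,081.
End of year 1: book value $230,705.
End of year 2: book value $194,624.
End of year 3: book value $158,543.
End of year 4: book value $122,462.
End of year 5: book value $86,381.
Accumulated through year 5 = $266,786 − $86,381 = $180,405.

$180,405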